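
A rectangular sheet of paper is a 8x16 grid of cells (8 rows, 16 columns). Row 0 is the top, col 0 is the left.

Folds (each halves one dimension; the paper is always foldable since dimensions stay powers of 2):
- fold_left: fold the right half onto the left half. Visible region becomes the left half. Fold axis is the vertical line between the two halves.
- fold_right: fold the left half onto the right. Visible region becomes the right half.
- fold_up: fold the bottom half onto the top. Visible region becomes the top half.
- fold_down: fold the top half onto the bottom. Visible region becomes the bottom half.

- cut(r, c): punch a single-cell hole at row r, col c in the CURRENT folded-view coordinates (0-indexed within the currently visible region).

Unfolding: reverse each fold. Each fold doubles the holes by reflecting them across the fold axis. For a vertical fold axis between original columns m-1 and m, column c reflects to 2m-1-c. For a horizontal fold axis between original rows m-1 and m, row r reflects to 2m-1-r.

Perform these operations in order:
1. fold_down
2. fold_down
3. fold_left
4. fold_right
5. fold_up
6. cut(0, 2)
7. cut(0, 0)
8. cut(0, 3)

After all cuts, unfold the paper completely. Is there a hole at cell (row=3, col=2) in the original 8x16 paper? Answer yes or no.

Op 1 fold_down: fold axis h@4; visible region now rows[4,8) x cols[0,16) = 4x16
Op 2 fold_down: fold axis h@6; visible region now rows[6,8) x cols[0,16) = 2x16
Op 3 fold_left: fold axis v@8; visible region now rows[6,8) x cols[0,8) = 2x8
Op 4 fold_right: fold axis v@4; visible region now rows[6,8) x cols[4,8) = 2x4
Op 5 fold_up: fold axis h@7; visible region now rows[6,7) x cols[4,8) = 1x4
Op 6 cut(0, 2): punch at orig (6,6); cuts so far [(6, 6)]; region rows[6,7) x cols[4,8) = 1x4
Op 7 cut(0, 0): punch at orig (6,4); cuts so far [(6, 4), (6, 6)]; region rows[6,7) x cols[4,8) = 1x4
Op 8 cut(0, 3): punch at orig (6,7); cuts so far [(6, 4), (6, 6), (6, 7)]; region rows[6,7) x cols[4,8) = 1x4
Unfold 1 (reflect across h@7): 6 holes -> [(6, 4), (6, 6), (6, 7), (7, 4), (7, 6), (7, 7)]
Unfold 2 (reflect across v@4): 12 holes -> [(6, 0), (6, 1), (6, 3), (6, 4), (6, 6), (6, 7), (7, 0), (7, 1), (7, 3), (7, 4), (7, 6), (7, 7)]
Unfold 3 (reflect across v@8): 24 holes -> [(6, 0), (6, 1), (6, 3), (6, 4), (6, 6), (6, 7), (6, 8), (6, 9), (6, 11), (6, 12), (6, 14), (6, 15), (7, 0), (7, 1), (7, 3), (7, 4), (7, 6), (7, 7), (7, 8), (7, 9), (7, 11), (7, 12), (7, 14), (7, 15)]
Unfold 4 (reflect across h@6): 48 holes -> [(4, 0), (4, 1), (4, 3), (4, 4), (4, 6), (4, 7), (4, 8), (4, 9), (4, 11), (4, 12), (4, 14), (4, 15), (5, 0), (5, 1), (5, 3), (5, 4), (5, 6), (5, 7), (5, 8), (5, 9), (5, 11), (5, 12), (5, 14), (5, 15), (6, 0), (6, 1), (6, 3), (6, 4), (6, 6), (6, 7), (6, 8), (6, 9), (6, 11), (6, 12), (6, 14), (6, 15), (7, 0), (7, 1), (7, 3), (7, 4), (7, 6), (7, 7), (7, 8), (7, 9), (7, 11), (7, 12), (7, 14), (7, 15)]
Unfold 5 (reflect across h@4): 96 holes -> [(0, 0), (0, 1), (0, 3), (0, 4), (0, 6), (0, 7), (0, 8), (0, 9), (0, 11), (0, 12), (0, 14), (0, 15), (1, 0), (1, 1), (1, 3), (1, 4), (1, 6), (1, 7), (1, 8), (1, 9), (1, 11), (1, 12), (1, 14), (1, 15), (2, 0), (2, 1), (2, 3), (2, 4), (2, 6), (2, 7), (2, 8), (2, 9), (2, 11), (2, 12), (2, 14), (2, 15), (3, 0), (3, 1), (3, 3), (3, 4), (3, 6), (3, 7), (3, 8), (3, 9), (3, 11), (3, 12), (3, 14), (3, 15), (4, 0), (4, 1), (4, 3), (4, 4), (4, 6), (4, 7), (4, 8), (4, 9), (4, 11), (4, 12), (4, 14), (4, 15), (5, 0), (5, 1), (5, 3), (5, 4), (5, 6), (5, 7), (5, 8), (5, 9), (5, 11), (5, 12), (5, 14), (5, 15), (6, 0), (6, 1), (6, 3), (6, 4), (6, 6), (6, 7), (6, 8), (6, 9), (6, 11), (6, 12), (6, 14), (6, 15), (7, 0), (7, 1), (7, 3), (7, 4), (7, 6), (7, 7), (7, 8), (7, 9), (7, 11), (7, 12), (7, 14), (7, 15)]
Holes: [(0, 0), (0, 1), (0, 3), (0, 4), (0, 6), (0, 7), (0, 8), (0, 9), (0, 11), (0, 12), (0, 14), (0, 15), (1, 0), (1, 1), (1, 3), (1, 4), (1, 6), (1, 7), (1, 8), (1, 9), (1, 11), (1, 12), (1, 14), (1, 15), (2, 0), (2, 1), (2, 3), (2, 4), (2, 6), (2, 7), (2, 8), (2, 9), (2, 11), (2, 12), (2, 14), (2, 15), (3, 0), (3, 1), (3, 3), (3, 4), (3, 6), (3, 7), (3, 8), (3, 9), (3, 11), (3, 12), (3, 14), (3, 15), (4, 0), (4, 1), (4, 3), (4, 4), (4, 6), (4, 7), (4, 8), (4, 9), (4, 11), (4, 12), (4, 14), (4, 15), (5, 0), (5, 1), (5, 3), (5, 4), (5, 6), (5, 7), (5, 8), (5, 9), (5, 11), (5, 12), (5, 14), (5, 15), (6, 0), (6, 1), (6, 3), (6, 4), (6, 6), (6, 7), (6, 8), (6, 9), (6, 11), (6, 12), (6, 14), (6, 15), (7, 0), (7, 1), (7, 3), (7, 4), (7, 6), (7, 7), (7, 8), (7, 9), (7, 11), (7, 12), (7, 14), (7, 15)]

Answer: no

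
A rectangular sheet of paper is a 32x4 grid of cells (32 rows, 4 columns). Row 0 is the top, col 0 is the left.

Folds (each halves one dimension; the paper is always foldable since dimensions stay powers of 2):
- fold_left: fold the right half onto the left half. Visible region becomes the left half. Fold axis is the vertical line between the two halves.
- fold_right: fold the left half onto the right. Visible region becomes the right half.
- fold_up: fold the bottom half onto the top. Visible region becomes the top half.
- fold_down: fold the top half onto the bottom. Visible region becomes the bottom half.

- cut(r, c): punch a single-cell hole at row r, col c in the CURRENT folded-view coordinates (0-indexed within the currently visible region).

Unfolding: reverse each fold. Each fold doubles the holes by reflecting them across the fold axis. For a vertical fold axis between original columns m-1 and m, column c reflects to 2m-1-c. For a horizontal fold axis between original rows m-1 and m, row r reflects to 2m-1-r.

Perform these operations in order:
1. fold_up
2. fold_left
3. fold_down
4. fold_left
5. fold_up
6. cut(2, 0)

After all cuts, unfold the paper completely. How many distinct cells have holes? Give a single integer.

Op 1 fold_up: fold axis h@16; visible region now rows[0,16) x cols[0,4) = 16x4
Op 2 fold_left: fold axis v@2; visible region now rows[0,16) x cols[0,2) = 16x2
Op 3 fold_down: fold axis h@8; visible region now rows[8,16) x cols[0,2) = 8x2
Op 4 fold_left: fold axis v@1; visible region now rows[8,16) x cols[0,1) = 8x1
Op 5 fold_up: fold axis h@12; visible region now rows[8,12) x cols[0,1) = 4x1
Op 6 cut(2, 0): punch at orig (10,0); cuts so far [(10, 0)]; region rows[8,12) x cols[0,1) = 4x1
Unfold 1 (reflect across h@12): 2 holes -> [(10, 0), (13, 0)]
Unfold 2 (reflect across v@1): 4 holes -> [(10, 0), (10, 1), (13, 0), (13, 1)]
Unfold 3 (reflect across h@8): 8 holes -> [(2, 0), (2, 1), (5, 0), (5, 1), (10, 0), (10, 1), (13, 0), (13, 1)]
Unfold 4 (reflect across v@2): 16 holes -> [(2, 0), (2, 1), (2, 2), (2, 3), (5, 0), (5, 1), (5, 2), (5, 3), (10, 0), (10, 1), (10, 2), (10, 3), (13, 0), (13, 1), (13, 2), (13, 3)]
Unfold 5 (reflect across h@16): 32 holes -> [(2, 0), (2, 1), (2, 2), (2, 3), (5, 0), (5, 1), (5, 2), (5, 3), (10, 0), (10, 1), (10, 2), (10, 3), (13, 0), (13, 1), (13, 2), (13, 3), (18, 0), (18, 1), (18, 2), (18, 3), (21, 0), (21, 1), (21, 2), (21, 3), (26, 0), (26, 1), (26, 2), (26, 3), (29, 0), (29, 1), (29, 2), (29, 3)]

Answer: 32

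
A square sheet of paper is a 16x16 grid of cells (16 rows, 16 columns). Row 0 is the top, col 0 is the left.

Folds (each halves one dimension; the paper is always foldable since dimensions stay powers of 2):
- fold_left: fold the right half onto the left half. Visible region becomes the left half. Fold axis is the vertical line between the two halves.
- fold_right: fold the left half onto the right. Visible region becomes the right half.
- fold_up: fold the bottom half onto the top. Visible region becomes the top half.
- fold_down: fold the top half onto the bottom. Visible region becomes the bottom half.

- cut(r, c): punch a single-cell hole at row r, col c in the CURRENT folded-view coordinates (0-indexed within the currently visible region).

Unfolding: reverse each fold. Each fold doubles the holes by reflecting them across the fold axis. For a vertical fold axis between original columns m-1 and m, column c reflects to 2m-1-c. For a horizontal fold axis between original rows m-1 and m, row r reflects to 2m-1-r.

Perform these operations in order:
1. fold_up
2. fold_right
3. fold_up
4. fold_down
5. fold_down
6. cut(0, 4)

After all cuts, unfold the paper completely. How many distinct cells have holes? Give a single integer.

Op 1 fold_up: fold axis h@8; visible region now rows[0,8) x cols[0,16) = 8x16
Op 2 fold_right: fold axis v@8; visible region now rows[0,8) x cols[8,16) = 8x8
Op 3 fold_up: fold axis h@4; visible region now rows[0,4) x cols[8,16) = 4x8
Op 4 fold_down: fold axis h@2; visible region now rows[2,4) x cols[8,16) = 2x8
Op 5 fold_down: fold axis h@3; visible region now rows[3,4) x cols[8,16) = 1x8
Op 6 cut(0, 4): punch at orig (3,12); cuts so far [(3, 12)]; region rows[3,4) x cols[8,16) = 1x8
Unfold 1 (reflect across h@3): 2 holes -> [(2, 12), (3, 12)]
Unfold 2 (reflect across h@2): 4 holes -> [(0, 12), (1, 12), (2, 12), (3, 12)]
Unfold 3 (reflect across h@4): 8 holes -> [(0, 12), (1, 12), (2, 12), (3, 12), (4, 12), (5, 12), (6, 12), (7, 12)]
Unfold 4 (reflect across v@8): 16 holes -> [(0, 3), (0, 12), (1, 3), (1, 12), (2, 3), (2, 12), (3, 3), (3, 12), (4, 3), (4, 12), (5, 3), (5, 12), (6, 3), (6, 12), (7, 3), (7, 12)]
Unfold 5 (reflect across h@8): 32 holes -> [(0, 3), (0, 12), (1, 3), (1, 12), (2, 3), (2, 12), (3, 3), (3, 12), (4, 3), (4, 12), (5, 3), (5, 12), (6, 3), (6, 12), (7, 3), (7, 12), (8, 3), (8, 12), (9, 3), (9, 12), (10, 3), (10, 12), (11, 3), (11, 12), (12, 3), (12, 12), (13, 3), (13, 12), (14, 3), (14, 12), (15, 3), (15, 12)]

Answer: 32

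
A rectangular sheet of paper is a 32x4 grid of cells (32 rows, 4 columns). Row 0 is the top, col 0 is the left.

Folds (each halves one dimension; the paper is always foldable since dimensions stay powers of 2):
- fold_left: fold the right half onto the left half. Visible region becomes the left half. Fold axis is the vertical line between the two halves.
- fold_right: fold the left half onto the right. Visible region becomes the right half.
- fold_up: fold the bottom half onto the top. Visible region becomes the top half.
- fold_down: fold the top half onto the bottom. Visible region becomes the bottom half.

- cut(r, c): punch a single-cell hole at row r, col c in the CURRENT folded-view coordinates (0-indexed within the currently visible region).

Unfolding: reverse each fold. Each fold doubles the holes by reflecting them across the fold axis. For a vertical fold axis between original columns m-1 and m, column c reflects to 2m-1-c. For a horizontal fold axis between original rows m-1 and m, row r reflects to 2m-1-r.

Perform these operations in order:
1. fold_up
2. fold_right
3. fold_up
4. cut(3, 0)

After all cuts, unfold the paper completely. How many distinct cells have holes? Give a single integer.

Answer: 8

Derivation:
Op 1 fold_up: fold axis h@16; visible region now rows[0,16) x cols[0,4) = 16x4
Op 2 fold_right: fold axis v@2; visible region now rows[0,16) x cols[2,4) = 16x2
Op 3 fold_up: fold axis h@8; visible region now rows[0,8) x cols[2,4) = 8x2
Op 4 cut(3, 0): punch at orig (3,2); cuts so far [(3, 2)]; region rows[0,8) x cols[2,4) = 8x2
Unfold 1 (reflect across h@8): 2 holes -> [(3, 2), (12, 2)]
Unfold 2 (reflect across v@2): 4 holes -> [(3, 1), (3, 2), (12, 1), (12, 2)]
Unfold 3 (reflect across h@16): 8 holes -> [(3, 1), (3, 2), (12, 1), (12, 2), (19, 1), (19, 2), (28, 1), (28, 2)]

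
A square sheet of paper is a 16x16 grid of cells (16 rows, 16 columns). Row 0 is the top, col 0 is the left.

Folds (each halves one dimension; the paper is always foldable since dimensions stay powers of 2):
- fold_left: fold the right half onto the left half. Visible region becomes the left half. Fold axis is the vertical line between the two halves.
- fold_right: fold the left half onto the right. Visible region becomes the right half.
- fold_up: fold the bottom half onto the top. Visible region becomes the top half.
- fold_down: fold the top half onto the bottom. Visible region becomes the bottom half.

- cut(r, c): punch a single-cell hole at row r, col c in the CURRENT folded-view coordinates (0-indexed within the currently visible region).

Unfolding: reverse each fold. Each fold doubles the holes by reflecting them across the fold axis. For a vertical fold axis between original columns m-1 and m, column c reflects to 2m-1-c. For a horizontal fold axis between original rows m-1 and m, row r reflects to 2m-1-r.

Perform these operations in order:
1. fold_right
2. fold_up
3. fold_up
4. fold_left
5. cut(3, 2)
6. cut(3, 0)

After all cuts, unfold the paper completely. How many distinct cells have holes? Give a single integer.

Answer: 32

Derivation:
Op 1 fold_right: fold axis v@8; visible region now rows[0,16) x cols[8,16) = 16x8
Op 2 fold_up: fold axis h@8; visible region now rows[0,8) x cols[8,16) = 8x8
Op 3 fold_up: fold axis h@4; visible region now rows[0,4) x cols[8,16) = 4x8
Op 4 fold_left: fold axis v@12; visible region now rows[0,4) x cols[8,12) = 4x4
Op 5 cut(3, 2): punch at orig (3,10); cuts so far [(3, 10)]; region rows[0,4) x cols[8,12) = 4x4
Op 6 cut(3, 0): punch at orig (3,8); cuts so far [(3, 8), (3, 10)]; region rows[0,4) x cols[8,12) = 4x4
Unfold 1 (reflect across v@12): 4 holes -> [(3, 8), (3, 10), (3, 13), (3, 15)]
Unfold 2 (reflect across h@4): 8 holes -> [(3, 8), (3, 10), (3, 13), (3, 15), (4, 8), (4, 10), (4, 13), (4, 15)]
Unfold 3 (reflect across h@8): 16 holes -> [(3, 8), (3, 10), (3, 13), (3, 15), (4, 8), (4, 10), (4, 13), (4, 15), (11, 8), (11, 10), (11, 13), (11, 15), (12, 8), (12, 10), (12, 13), (12, 15)]
Unfold 4 (reflect across v@8): 32 holes -> [(3, 0), (3, 2), (3, 5), (3, 7), (3, 8), (3, 10), (3, 13), (3, 15), (4, 0), (4, 2), (4, 5), (4, 7), (4, 8), (4, 10), (4, 13), (4, 15), (11, 0), (11, 2), (11, 5), (11, 7), (11, 8), (11, 10), (11, 13), (11, 15), (12, 0), (12, 2), (12, 5), (12, 7), (12, 8), (12, 10), (12, 13), (12, 15)]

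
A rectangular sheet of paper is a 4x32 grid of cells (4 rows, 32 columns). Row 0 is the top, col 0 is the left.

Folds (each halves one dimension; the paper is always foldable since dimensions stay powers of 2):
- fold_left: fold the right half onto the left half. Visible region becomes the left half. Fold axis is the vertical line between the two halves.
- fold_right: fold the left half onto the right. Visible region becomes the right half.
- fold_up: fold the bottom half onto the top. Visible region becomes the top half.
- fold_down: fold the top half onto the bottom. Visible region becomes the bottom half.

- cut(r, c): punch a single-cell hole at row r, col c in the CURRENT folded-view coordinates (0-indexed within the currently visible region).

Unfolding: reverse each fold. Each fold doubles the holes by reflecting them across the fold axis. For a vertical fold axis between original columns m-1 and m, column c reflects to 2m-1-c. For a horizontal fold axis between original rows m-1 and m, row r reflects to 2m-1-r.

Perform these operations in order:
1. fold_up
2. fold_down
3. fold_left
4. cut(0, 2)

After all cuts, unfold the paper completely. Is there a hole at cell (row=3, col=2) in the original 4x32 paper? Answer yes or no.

Answer: yes

Derivation:
Op 1 fold_up: fold axis h@2; visible region now rows[0,2) x cols[0,32) = 2x32
Op 2 fold_down: fold axis h@1; visible region now rows[1,2) x cols[0,32) = 1x32
Op 3 fold_left: fold axis v@16; visible region now rows[1,2) x cols[0,16) = 1x16
Op 4 cut(0, 2): punch at orig (1,2); cuts so far [(1, 2)]; region rows[1,2) x cols[0,16) = 1x16
Unfold 1 (reflect across v@16): 2 holes -> [(1, 2), (1, 29)]
Unfold 2 (reflect across h@1): 4 holes -> [(0, 2), (0, 29), (1, 2), (1, 29)]
Unfold 3 (reflect across h@2): 8 holes -> [(0, 2), (0, 29), (1, 2), (1, 29), (2, 2), (2, 29), (3, 2), (3, 29)]
Holes: [(0, 2), (0, 29), (1, 2), (1, 29), (2, 2), (2, 29), (3, 2), (3, 29)]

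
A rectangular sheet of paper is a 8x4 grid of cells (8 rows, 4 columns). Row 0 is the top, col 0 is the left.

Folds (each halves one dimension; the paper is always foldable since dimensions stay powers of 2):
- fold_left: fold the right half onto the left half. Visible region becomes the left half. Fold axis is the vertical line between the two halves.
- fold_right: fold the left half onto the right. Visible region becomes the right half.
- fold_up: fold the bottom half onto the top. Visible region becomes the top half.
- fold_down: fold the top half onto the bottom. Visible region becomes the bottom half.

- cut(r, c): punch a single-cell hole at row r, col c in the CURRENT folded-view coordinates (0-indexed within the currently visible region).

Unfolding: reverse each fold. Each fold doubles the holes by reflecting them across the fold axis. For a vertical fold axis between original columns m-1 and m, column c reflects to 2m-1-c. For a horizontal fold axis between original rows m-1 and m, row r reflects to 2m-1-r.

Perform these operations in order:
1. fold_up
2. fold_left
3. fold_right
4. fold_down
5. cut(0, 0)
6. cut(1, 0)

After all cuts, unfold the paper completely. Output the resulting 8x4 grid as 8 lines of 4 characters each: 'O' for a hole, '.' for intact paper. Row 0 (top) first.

Op 1 fold_up: fold axis h@4; visible region now rows[0,4) x cols[0,4) = 4x4
Op 2 fold_left: fold axis v@2; visible region now rows[0,4) x cols[0,2) = 4x2
Op 3 fold_right: fold axis v@1; visible region now rows[0,4) x cols[1,2) = 4x1
Op 4 fold_down: fold axis h@2; visible region now rows[2,4) x cols[1,2) = 2x1
Op 5 cut(0, 0): punch at orig (2,1); cuts so far [(2, 1)]; region rows[2,4) x cols[1,2) = 2x1
Op 6 cut(1, 0): punch at orig (3,1); cuts so far [(2, 1), (3, 1)]; region rows[2,4) x cols[1,2) = 2x1
Unfold 1 (reflect across h@2): 4 holes -> [(0, 1), (1, 1), (2, 1), (3, 1)]
Unfold 2 (reflect across v@1): 8 holes -> [(0, 0), (0, 1), (1, 0), (1, 1), (2, 0), (2, 1), (3, 0), (3, 1)]
Unfold 3 (reflect across v@2): 16 holes -> [(0, 0), (0, 1), (0, 2), (0, 3), (1, 0), (1, 1), (1, 2), (1, 3), (2, 0), (2, 1), (2, 2), (2, 3), (3, 0), (3, 1), (3, 2), (3, 3)]
Unfold 4 (reflect across h@4): 32 holes -> [(0, 0), (0, 1), (0, 2), (0, 3), (1, 0), (1, 1), (1, 2), (1, 3), (2, 0), (2, 1), (2, 2), (2, 3), (3, 0), (3, 1), (3, 2), (3, 3), (4, 0), (4, 1), (4, 2), (4, 3), (5, 0), (5, 1), (5, 2), (5, 3), (6, 0), (6, 1), (6, 2), (6, 3), (7, 0), (7, 1), (7, 2), (7, 3)]

Answer: OOOO
OOOO
OOOO
OOOO
OOOO
OOOO
OOOO
OOOO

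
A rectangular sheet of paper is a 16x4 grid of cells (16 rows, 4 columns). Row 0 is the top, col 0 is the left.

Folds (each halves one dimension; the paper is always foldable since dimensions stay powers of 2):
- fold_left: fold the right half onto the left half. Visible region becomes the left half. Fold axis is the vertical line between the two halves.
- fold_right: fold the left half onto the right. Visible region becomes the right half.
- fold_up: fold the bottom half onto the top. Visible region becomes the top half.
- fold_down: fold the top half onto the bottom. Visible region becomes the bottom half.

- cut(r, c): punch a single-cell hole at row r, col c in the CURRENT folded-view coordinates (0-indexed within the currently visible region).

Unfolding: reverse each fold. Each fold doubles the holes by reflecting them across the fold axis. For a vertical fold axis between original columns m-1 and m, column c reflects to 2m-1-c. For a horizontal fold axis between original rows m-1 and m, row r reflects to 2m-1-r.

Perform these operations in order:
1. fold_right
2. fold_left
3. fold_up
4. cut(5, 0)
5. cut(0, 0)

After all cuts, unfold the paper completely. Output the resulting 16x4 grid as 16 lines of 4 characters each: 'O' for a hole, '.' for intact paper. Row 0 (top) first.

Op 1 fold_right: fold axis v@2; visible region now rows[0,16) x cols[2,4) = 16x2
Op 2 fold_left: fold axis v@3; visible region now rows[0,16) x cols[2,3) = 16x1
Op 3 fold_up: fold axis h@8; visible region now rows[0,8) x cols[2,3) = 8x1
Op 4 cut(5, 0): punch at orig (5,2); cuts so far [(5, 2)]; region rows[0,8) x cols[2,3) = 8x1
Op 5 cut(0, 0): punch at orig (0,2); cuts so far [(0, 2), (5, 2)]; region rows[0,8) x cols[2,3) = 8x1
Unfold 1 (reflect across h@8): 4 holes -> [(0, 2), (5, 2), (10, 2), (15, 2)]
Unfold 2 (reflect across v@3): 8 holes -> [(0, 2), (0, 3), (5, 2), (5, 3), (10, 2), (10, 3), (15, 2), (15, 3)]
Unfold 3 (reflect across v@2): 16 holes -> [(0, 0), (0, 1), (0, 2), (0, 3), (5, 0), (5, 1), (5, 2), (5, 3), (10, 0), (10, 1), (10, 2), (10, 3), (15, 0), (15, 1), (15, 2), (15, 3)]

Answer: OOOO
....
....
....
....
OOOO
....
....
....
....
OOOO
....
....
....
....
OOOO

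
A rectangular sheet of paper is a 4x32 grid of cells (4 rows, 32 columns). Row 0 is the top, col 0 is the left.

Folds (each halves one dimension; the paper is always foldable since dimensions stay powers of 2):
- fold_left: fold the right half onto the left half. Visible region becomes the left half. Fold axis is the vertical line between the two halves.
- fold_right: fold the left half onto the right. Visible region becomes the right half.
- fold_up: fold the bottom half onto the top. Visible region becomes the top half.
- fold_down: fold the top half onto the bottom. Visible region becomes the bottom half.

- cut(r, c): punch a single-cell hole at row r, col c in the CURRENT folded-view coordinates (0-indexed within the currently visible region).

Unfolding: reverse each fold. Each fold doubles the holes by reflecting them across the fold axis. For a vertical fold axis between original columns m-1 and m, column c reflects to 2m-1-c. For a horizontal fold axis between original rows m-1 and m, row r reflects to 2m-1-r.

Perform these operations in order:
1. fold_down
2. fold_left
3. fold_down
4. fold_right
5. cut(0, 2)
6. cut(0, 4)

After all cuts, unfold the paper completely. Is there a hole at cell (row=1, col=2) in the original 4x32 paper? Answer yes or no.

Op 1 fold_down: fold axis h@2; visible region now rows[2,4) x cols[0,32) = 2x32
Op 2 fold_left: fold axis v@16; visible region now rows[2,4) x cols[0,16) = 2x16
Op 3 fold_down: fold axis h@3; visible region now rows[3,4) x cols[0,16) = 1x16
Op 4 fold_right: fold axis v@8; visible region now rows[3,4) x cols[8,16) = 1x8
Op 5 cut(0, 2): punch at orig (3,10); cuts so far [(3, 10)]; region rows[3,4) x cols[8,16) = 1x8
Op 6 cut(0, 4): punch at orig (3,12); cuts so far [(3, 10), (3, 12)]; region rows[3,4) x cols[8,16) = 1x8
Unfold 1 (reflect across v@8): 4 holes -> [(3, 3), (3, 5), (3, 10), (3, 12)]
Unfold 2 (reflect across h@3): 8 holes -> [(2, 3), (2, 5), (2, 10), (2, 12), (3, 3), (3, 5), (3, 10), (3, 12)]
Unfold 3 (reflect across v@16): 16 holes -> [(2, 3), (2, 5), (2, 10), (2, 12), (2, 19), (2, 21), (2, 26), (2, 28), (3, 3), (3, 5), (3, 10), (3, 12), (3, 19), (3, 21), (3, 26), (3, 28)]
Unfold 4 (reflect across h@2): 32 holes -> [(0, 3), (0, 5), (0, 10), (0, 12), (0, 19), (0, 21), (0, 26), (0, 28), (1, 3), (1, 5), (1, 10), (1, 12), (1, 19), (1, 21), (1, 26), (1, 28), (2, 3), (2, 5), (2, 10), (2, 12), (2, 19), (2, 21), (2, 26), (2, 28), (3, 3), (3, 5), (3, 10), (3, 12), (3, 19), (3, 21), (3, 26), (3, 28)]
Holes: [(0, 3), (0, 5), (0, 10), (0, 12), (0, 19), (0, 21), (0, 26), (0, 28), (1, 3), (1, 5), (1, 10), (1, 12), (1, 19), (1, 21), (1, 26), (1, 28), (2, 3), (2, 5), (2, 10), (2, 12), (2, 19), (2, 21), (2, 26), (2, 28), (3, 3), (3, 5), (3, 10), (3, 12), (3, 19), (3, 21), (3, 26), (3, 28)]

Answer: no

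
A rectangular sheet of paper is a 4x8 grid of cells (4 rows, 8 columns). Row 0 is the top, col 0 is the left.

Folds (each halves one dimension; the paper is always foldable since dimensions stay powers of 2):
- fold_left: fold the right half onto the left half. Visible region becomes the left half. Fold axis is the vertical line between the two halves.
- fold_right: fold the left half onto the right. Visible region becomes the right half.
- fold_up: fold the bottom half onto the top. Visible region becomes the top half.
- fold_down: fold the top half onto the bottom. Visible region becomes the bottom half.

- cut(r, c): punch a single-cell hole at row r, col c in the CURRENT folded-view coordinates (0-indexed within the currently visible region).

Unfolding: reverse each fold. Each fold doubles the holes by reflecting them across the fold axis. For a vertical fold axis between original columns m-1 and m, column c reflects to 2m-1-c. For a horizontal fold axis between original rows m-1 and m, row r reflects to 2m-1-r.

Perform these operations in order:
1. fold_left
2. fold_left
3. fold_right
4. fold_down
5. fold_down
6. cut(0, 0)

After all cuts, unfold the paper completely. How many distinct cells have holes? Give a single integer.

Op 1 fold_left: fold axis v@4; visible region now rows[0,4) x cols[0,4) = 4x4
Op 2 fold_left: fold axis v@2; visible region now rows[0,4) x cols[0,2) = 4x2
Op 3 fold_right: fold axis v@1; visible region now rows[0,4) x cols[1,2) = 4x1
Op 4 fold_down: fold axis h@2; visible region now rows[2,4) x cols[1,2) = 2x1
Op 5 fold_down: fold axis h@3; visible region now rows[3,4) x cols[1,2) = 1x1
Op 6 cut(0, 0): punch at orig (3,1); cuts so far [(3, 1)]; region rows[3,4) x cols[1,2) = 1x1
Unfold 1 (reflect across h@3): 2 holes -> [(2, 1), (3, 1)]
Unfold 2 (reflect across h@2): 4 holes -> [(0, 1), (1, 1), (2, 1), (3, 1)]
Unfold 3 (reflect across v@1): 8 holes -> [(0, 0), (0, 1), (1, 0), (1, 1), (2, 0), (2, 1), (3, 0), (3, 1)]
Unfold 4 (reflect across v@2): 16 holes -> [(0, 0), (0, 1), (0, 2), (0, 3), (1, 0), (1, 1), (1, 2), (1, 3), (2, 0), (2, 1), (2, 2), (2, 3), (3, 0), (3, 1), (3, 2), (3, 3)]
Unfold 5 (reflect across v@4): 32 holes -> [(0, 0), (0, 1), (0, 2), (0, 3), (0, 4), (0, 5), (0, 6), (0, 7), (1, 0), (1, 1), (1, 2), (1, 3), (1, 4), (1, 5), (1, 6), (1, 7), (2, 0), (2, 1), (2, 2), (2, 3), (2, 4), (2, 5), (2, 6), (2, 7), (3, 0), (3, 1), (3, 2), (3, 3), (3, 4), (3, 5), (3, 6), (3, 7)]

Answer: 32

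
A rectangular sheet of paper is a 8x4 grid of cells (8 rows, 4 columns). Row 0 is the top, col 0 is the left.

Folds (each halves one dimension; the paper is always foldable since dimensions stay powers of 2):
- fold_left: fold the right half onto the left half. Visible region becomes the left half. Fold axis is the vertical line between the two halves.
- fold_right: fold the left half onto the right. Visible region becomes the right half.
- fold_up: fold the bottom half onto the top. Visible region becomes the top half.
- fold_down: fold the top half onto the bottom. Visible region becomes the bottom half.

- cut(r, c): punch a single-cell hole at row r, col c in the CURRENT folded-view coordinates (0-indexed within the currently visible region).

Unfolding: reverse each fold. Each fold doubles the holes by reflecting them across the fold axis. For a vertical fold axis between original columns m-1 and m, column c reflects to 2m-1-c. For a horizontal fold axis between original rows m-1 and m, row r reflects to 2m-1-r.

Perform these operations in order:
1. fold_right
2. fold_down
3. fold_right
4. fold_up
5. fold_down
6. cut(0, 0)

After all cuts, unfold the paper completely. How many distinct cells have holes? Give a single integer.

Answer: 32

Derivation:
Op 1 fold_right: fold axis v@2; visible region now rows[0,8) x cols[2,4) = 8x2
Op 2 fold_down: fold axis h@4; visible region now rows[4,8) x cols[2,4) = 4x2
Op 3 fold_right: fold axis v@3; visible region now rows[4,8) x cols[3,4) = 4x1
Op 4 fold_up: fold axis h@6; visible region now rows[4,6) x cols[3,4) = 2x1
Op 5 fold_down: fold axis h@5; visible region now rows[5,6) x cols[3,4) = 1x1
Op 6 cut(0, 0): punch at orig (5,3); cuts so far [(5, 3)]; region rows[5,6) x cols[3,4) = 1x1
Unfold 1 (reflect across h@5): 2 holes -> [(4, 3), (5, 3)]
Unfold 2 (reflect across h@6): 4 holes -> [(4, 3), (5, 3), (6, 3), (7, 3)]
Unfold 3 (reflect across v@3): 8 holes -> [(4, 2), (4, 3), (5, 2), (5, 3), (6, 2), (6, 3), (7, 2), (7, 3)]
Unfold 4 (reflect across h@4): 16 holes -> [(0, 2), (0, 3), (1, 2), (1, 3), (2, 2), (2, 3), (3, 2), (3, 3), (4, 2), (4, 3), (5, 2), (5, 3), (6, 2), (6, 3), (7, 2), (7, 3)]
Unfold 5 (reflect across v@2): 32 holes -> [(0, 0), (0, 1), (0, 2), (0, 3), (1, 0), (1, 1), (1, 2), (1, 3), (2, 0), (2, 1), (2, 2), (2, 3), (3, 0), (3, 1), (3, 2), (3, 3), (4, 0), (4, 1), (4, 2), (4, 3), (5, 0), (5, 1), (5, 2), (5, 3), (6, 0), (6, 1), (6, 2), (6, 3), (7, 0), (7, 1), (7, 2), (7, 3)]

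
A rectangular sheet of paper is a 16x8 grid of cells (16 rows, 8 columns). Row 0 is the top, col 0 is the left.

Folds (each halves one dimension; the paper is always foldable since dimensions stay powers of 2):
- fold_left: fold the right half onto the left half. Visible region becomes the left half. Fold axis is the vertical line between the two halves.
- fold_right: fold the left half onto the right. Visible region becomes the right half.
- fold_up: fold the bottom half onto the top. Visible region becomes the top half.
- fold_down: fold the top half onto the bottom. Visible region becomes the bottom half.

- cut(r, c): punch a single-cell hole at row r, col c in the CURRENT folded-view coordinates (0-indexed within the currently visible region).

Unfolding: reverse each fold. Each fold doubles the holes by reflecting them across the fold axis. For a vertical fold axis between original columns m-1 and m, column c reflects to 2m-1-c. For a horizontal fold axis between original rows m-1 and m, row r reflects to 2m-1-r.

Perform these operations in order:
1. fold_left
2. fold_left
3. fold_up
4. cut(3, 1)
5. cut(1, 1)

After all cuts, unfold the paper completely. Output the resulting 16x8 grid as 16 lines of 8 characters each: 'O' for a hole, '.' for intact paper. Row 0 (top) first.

Op 1 fold_left: fold axis v@4; visible region now rows[0,16) x cols[0,4) = 16x4
Op 2 fold_left: fold axis v@2; visible region now rows[0,16) x cols[0,2) = 16x2
Op 3 fold_up: fold axis h@8; visible region now rows[0,8) x cols[0,2) = 8x2
Op 4 cut(3, 1): punch at orig (3,1); cuts so far [(3, 1)]; region rows[0,8) x cols[0,2) = 8x2
Op 5 cut(1, 1): punch at orig (1,1); cuts so far [(1, 1), (3, 1)]; region rows[0,8) x cols[0,2) = 8x2
Unfold 1 (reflect across h@8): 4 holes -> [(1, 1), (3, 1), (12, 1), (14, 1)]
Unfold 2 (reflect across v@2): 8 holes -> [(1, 1), (1, 2), (3, 1), (3, 2), (12, 1), (12, 2), (14, 1), (14, 2)]
Unfold 3 (reflect across v@4): 16 holes -> [(1, 1), (1, 2), (1, 5), (1, 6), (3, 1), (3, 2), (3, 5), (3, 6), (12, 1), (12, 2), (12, 5), (12, 6), (14, 1), (14, 2), (14, 5), (14, 6)]

Answer: ........
.OO..OO.
........
.OO..OO.
........
........
........
........
........
........
........
........
.OO..OO.
........
.OO..OO.
........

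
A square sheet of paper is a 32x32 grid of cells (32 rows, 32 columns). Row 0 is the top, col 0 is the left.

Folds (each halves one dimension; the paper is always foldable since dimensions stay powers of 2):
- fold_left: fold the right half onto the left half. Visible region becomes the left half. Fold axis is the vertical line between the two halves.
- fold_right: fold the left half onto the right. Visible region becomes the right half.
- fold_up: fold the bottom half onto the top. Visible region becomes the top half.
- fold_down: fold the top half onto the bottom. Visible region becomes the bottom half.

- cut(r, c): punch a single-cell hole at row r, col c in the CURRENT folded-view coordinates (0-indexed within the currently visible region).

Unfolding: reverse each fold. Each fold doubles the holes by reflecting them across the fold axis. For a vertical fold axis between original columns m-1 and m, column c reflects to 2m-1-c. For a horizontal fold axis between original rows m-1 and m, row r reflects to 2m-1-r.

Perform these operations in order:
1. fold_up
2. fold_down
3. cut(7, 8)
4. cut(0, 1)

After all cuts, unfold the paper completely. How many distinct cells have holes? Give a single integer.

Answer: 8

Derivation:
Op 1 fold_up: fold axis h@16; visible region now rows[0,16) x cols[0,32) = 16x32
Op 2 fold_down: fold axis h@8; visible region now rows[8,16) x cols[0,32) = 8x32
Op 3 cut(7, 8): punch at orig (15,8); cuts so far [(15, 8)]; region rows[8,16) x cols[0,32) = 8x32
Op 4 cut(0, 1): punch at orig (8,1); cuts so far [(8, 1), (15, 8)]; region rows[8,16) x cols[0,32) = 8x32
Unfold 1 (reflect across h@8): 4 holes -> [(0, 8), (7, 1), (8, 1), (15, 8)]
Unfold 2 (reflect across h@16): 8 holes -> [(0, 8), (7, 1), (8, 1), (15, 8), (16, 8), (23, 1), (24, 1), (31, 8)]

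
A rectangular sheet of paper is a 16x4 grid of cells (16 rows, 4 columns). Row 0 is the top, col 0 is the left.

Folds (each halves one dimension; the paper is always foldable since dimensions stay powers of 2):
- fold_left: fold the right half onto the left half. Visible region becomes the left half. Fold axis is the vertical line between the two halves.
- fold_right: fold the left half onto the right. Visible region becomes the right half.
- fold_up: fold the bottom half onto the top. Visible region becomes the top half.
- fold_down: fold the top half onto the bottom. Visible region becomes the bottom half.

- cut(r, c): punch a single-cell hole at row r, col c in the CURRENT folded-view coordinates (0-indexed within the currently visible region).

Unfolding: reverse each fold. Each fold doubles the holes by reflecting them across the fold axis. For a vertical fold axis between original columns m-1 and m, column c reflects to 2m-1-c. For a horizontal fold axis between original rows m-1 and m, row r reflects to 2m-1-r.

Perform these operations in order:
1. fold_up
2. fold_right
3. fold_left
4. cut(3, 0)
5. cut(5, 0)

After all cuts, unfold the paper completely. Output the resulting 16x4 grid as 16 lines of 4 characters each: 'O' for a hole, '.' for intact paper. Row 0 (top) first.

Op 1 fold_up: fold axis h@8; visible region now rows[0,8) x cols[0,4) = 8x4
Op 2 fold_right: fold axis v@2; visible region now rows[0,8) x cols[2,4) = 8x2
Op 3 fold_left: fold axis v@3; visible region now rows[0,8) x cols[2,3) = 8x1
Op 4 cut(3, 0): punch at orig (3,2); cuts so far [(3, 2)]; region rows[0,8) x cols[2,3) = 8x1
Op 5 cut(5, 0): punch at orig (5,2); cuts so far [(3, 2), (5, 2)]; region rows[0,8) x cols[2,3) = 8x1
Unfold 1 (reflect across v@3): 4 holes -> [(3, 2), (3, 3), (5, 2), (5, 3)]
Unfold 2 (reflect across v@2): 8 holes -> [(3, 0), (3, 1), (3, 2), (3, 3), (5, 0), (5, 1), (5, 2), (5, 3)]
Unfold 3 (reflect across h@8): 16 holes -> [(3, 0), (3, 1), (3, 2), (3, 3), (5, 0), (5, 1), (5, 2), (5, 3), (10, 0), (10, 1), (10, 2), (10, 3), (12, 0), (12, 1), (12, 2), (12, 3)]

Answer: ....
....
....
OOOO
....
OOOO
....
....
....
....
OOOO
....
OOOO
....
....
....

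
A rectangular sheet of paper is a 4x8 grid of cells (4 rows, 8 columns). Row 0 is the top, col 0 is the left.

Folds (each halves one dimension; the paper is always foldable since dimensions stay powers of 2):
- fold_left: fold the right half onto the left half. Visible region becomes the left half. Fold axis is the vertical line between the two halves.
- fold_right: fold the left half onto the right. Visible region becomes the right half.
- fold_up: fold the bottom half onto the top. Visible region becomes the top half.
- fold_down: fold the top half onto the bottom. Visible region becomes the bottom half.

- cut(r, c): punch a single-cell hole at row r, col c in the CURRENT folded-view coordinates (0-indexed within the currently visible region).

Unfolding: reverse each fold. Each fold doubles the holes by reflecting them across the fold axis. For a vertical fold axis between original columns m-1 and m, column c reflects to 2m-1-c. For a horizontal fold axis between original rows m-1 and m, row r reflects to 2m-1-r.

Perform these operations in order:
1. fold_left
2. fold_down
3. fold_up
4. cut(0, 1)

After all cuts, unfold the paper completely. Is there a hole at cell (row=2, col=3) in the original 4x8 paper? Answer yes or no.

Answer: no

Derivation:
Op 1 fold_left: fold axis v@4; visible region now rows[0,4) x cols[0,4) = 4x4
Op 2 fold_down: fold axis h@2; visible region now rows[2,4) x cols[0,4) = 2x4
Op 3 fold_up: fold axis h@3; visible region now rows[2,3) x cols[0,4) = 1x4
Op 4 cut(0, 1): punch at orig (2,1); cuts so far [(2, 1)]; region rows[2,3) x cols[0,4) = 1x4
Unfold 1 (reflect across h@3): 2 holes -> [(2, 1), (3, 1)]
Unfold 2 (reflect across h@2): 4 holes -> [(0, 1), (1, 1), (2, 1), (3, 1)]
Unfold 3 (reflect across v@4): 8 holes -> [(0, 1), (0, 6), (1, 1), (1, 6), (2, 1), (2, 6), (3, 1), (3, 6)]
Holes: [(0, 1), (0, 6), (1, 1), (1, 6), (2, 1), (2, 6), (3, 1), (3, 6)]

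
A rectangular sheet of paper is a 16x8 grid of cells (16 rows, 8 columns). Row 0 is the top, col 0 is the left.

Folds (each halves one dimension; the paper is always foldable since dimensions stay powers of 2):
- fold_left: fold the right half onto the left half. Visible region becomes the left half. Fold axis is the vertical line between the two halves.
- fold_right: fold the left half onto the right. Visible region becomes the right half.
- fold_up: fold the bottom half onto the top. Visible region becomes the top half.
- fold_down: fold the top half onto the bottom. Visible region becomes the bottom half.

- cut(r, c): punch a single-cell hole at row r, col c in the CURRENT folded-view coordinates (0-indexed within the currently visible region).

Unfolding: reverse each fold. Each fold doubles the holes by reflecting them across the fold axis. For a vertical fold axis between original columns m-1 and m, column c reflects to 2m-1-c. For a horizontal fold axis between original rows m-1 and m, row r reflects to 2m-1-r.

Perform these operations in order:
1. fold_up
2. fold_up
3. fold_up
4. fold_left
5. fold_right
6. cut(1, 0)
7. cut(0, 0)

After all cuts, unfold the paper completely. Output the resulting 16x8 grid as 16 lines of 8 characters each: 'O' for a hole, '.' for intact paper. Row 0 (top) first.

Answer: .OO..OO.
.OO..OO.
.OO..OO.
.OO..OO.
.OO..OO.
.OO..OO.
.OO..OO.
.OO..OO.
.OO..OO.
.OO..OO.
.OO..OO.
.OO..OO.
.OO..OO.
.OO..OO.
.OO..OO.
.OO..OO.

Derivation:
Op 1 fold_up: fold axis h@8; visible region now rows[0,8) x cols[0,8) = 8x8
Op 2 fold_up: fold axis h@4; visible region now rows[0,4) x cols[0,8) = 4x8
Op 3 fold_up: fold axis h@2; visible region now rows[0,2) x cols[0,8) = 2x8
Op 4 fold_left: fold axis v@4; visible region now rows[0,2) x cols[0,4) = 2x4
Op 5 fold_right: fold axis v@2; visible region now rows[0,2) x cols[2,4) = 2x2
Op 6 cut(1, 0): punch at orig (1,2); cuts so far [(1, 2)]; region rows[0,2) x cols[2,4) = 2x2
Op 7 cut(0, 0): punch at orig (0,2); cuts so far [(0, 2), (1, 2)]; region rows[0,2) x cols[2,4) = 2x2
Unfold 1 (reflect across v@2): 4 holes -> [(0, 1), (0, 2), (1, 1), (1, 2)]
Unfold 2 (reflect across v@4): 8 holes -> [(0, 1), (0, 2), (0, 5), (0, 6), (1, 1), (1, 2), (1, 5), (1, 6)]
Unfold 3 (reflect across h@2): 16 holes -> [(0, 1), (0, 2), (0, 5), (0, 6), (1, 1), (1, 2), (1, 5), (1, 6), (2, 1), (2, 2), (2, 5), (2, 6), (3, 1), (3, 2), (3, 5), (3, 6)]
Unfold 4 (reflect across h@4): 32 holes -> [(0, 1), (0, 2), (0, 5), (0, 6), (1, 1), (1, 2), (1, 5), (1, 6), (2, 1), (2, 2), (2, 5), (2, 6), (3, 1), (3, 2), (3, 5), (3, 6), (4, 1), (4, 2), (4, 5), (4, 6), (5, 1), (5, 2), (5, 5), (5, 6), (6, 1), (6, 2), (6, 5), (6, 6), (7, 1), (7, 2), (7, 5), (7, 6)]
Unfold 5 (reflect across h@8): 64 holes -> [(0, 1), (0, 2), (0, 5), (0, 6), (1, 1), (1, 2), (1, 5), (1, 6), (2, 1), (2, 2), (2, 5), (2, 6), (3, 1), (3, 2), (3, 5), (3, 6), (4, 1), (4, 2), (4, 5), (4, 6), (5, 1), (5, 2), (5, 5), (5, 6), (6, 1), (6, 2), (6, 5), (6, 6), (7, 1), (7, 2), (7, 5), (7, 6), (8, 1), (8, 2), (8, 5), (8, 6), (9, 1), (9, 2), (9, 5), (9, 6), (10, 1), (10, 2), (10, 5), (10, 6), (11, 1), (11, 2), (11, 5), (11, 6), (12, 1), (12, 2), (12, 5), (12, 6), (13, 1), (13, 2), (13, 5), (13, 6), (14, 1), (14, 2), (14, 5), (14, 6), (15, 1), (15, 2), (15, 5), (15, 6)]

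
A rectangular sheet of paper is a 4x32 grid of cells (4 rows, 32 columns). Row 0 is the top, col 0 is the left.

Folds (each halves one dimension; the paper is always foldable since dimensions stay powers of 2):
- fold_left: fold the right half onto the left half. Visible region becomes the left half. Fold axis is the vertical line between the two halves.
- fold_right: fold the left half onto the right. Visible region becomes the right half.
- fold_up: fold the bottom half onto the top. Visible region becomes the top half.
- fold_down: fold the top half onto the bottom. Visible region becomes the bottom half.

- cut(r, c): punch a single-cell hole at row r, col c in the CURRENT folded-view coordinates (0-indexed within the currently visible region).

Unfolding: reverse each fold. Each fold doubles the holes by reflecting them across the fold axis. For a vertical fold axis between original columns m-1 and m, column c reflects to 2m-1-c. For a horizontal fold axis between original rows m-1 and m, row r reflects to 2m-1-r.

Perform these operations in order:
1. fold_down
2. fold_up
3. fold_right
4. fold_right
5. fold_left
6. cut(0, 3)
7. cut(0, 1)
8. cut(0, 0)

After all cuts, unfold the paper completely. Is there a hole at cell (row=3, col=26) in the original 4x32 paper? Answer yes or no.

Op 1 fold_down: fold axis h@2; visible region now rows[2,4) x cols[0,32) = 2x32
Op 2 fold_up: fold axis h@3; visible region now rows[2,3) x cols[0,32) = 1x32
Op 3 fold_right: fold axis v@16; visible region now rows[2,3) x cols[16,32) = 1x16
Op 4 fold_right: fold axis v@24; visible region now rows[2,3) x cols[24,32) = 1x8
Op 5 fold_left: fold axis v@28; visible region now rows[2,3) x cols[24,28) = 1x4
Op 6 cut(0, 3): punch at orig (2,27); cuts so far [(2, 27)]; region rows[2,3) x cols[24,28) = 1x4
Op 7 cut(0, 1): punch at orig (2,25); cuts so far [(2, 25), (2, 27)]; region rows[2,3) x cols[24,28) = 1x4
Op 8 cut(0, 0): punch at orig (2,24); cuts so far [(2, 24), (2, 25), (2, 27)]; region rows[2,3) x cols[24,28) = 1x4
Unfold 1 (reflect across v@28): 6 holes -> [(2, 24), (2, 25), (2, 27), (2, 28), (2, 30), (2, 31)]
Unfold 2 (reflect across v@24): 12 holes -> [(2, 16), (2, 17), (2, 19), (2, 20), (2, 22), (2, 23), (2, 24), (2, 25), (2, 27), (2, 28), (2, 30), (2, 31)]
Unfold 3 (reflect across v@16): 24 holes -> [(2, 0), (2, 1), (2, 3), (2, 4), (2, 6), (2, 7), (2, 8), (2, 9), (2, 11), (2, 12), (2, 14), (2, 15), (2, 16), (2, 17), (2, 19), (2, 20), (2, 22), (2, 23), (2, 24), (2, 25), (2, 27), (2, 28), (2, 30), (2, 31)]
Unfold 4 (reflect across h@3): 48 holes -> [(2, 0), (2, 1), (2, 3), (2, 4), (2, 6), (2, 7), (2, 8), (2, 9), (2, 11), (2, 12), (2, 14), (2, 15), (2, 16), (2, 17), (2, 19), (2, 20), (2, 22), (2, 23), (2, 24), (2, 25), (2, 27), (2, 28), (2, 30), (2, 31), (3, 0), (3, 1), (3, 3), (3, 4), (3, 6), (3, 7), (3, 8), (3, 9), (3, 11), (3, 12), (3, 14), (3, 15), (3, 16), (3, 17), (3, 19), (3, 20), (3, 22), (3, 23), (3, 24), (3, 25), (3, 27), (3, 28), (3, 30), (3, 31)]
Unfold 5 (reflect across h@2): 96 holes -> [(0, 0), (0, 1), (0, 3), (0, 4), (0, 6), (0, 7), (0, 8), (0, 9), (0, 11), (0, 12), (0, 14), (0, 15), (0, 16), (0, 17), (0, 19), (0, 20), (0, 22), (0, 23), (0, 24), (0, 25), (0, 27), (0, 28), (0, 30), (0, 31), (1, 0), (1, 1), (1, 3), (1, 4), (1, 6), (1, 7), (1, 8), (1, 9), (1, 11), (1, 12), (1, 14), (1, 15), (1, 16), (1, 17), (1, 19), (1, 20), (1, 22), (1, 23), (1, 24), (1, 25), (1, 27), (1, 28), (1, 30), (1, 31), (2, 0), (2, 1), (2, 3), (2, 4), (2, 6), (2, 7), (2, 8), (2, 9), (2, 11), (2, 12), (2, 14), (2, 15), (2, 16), (2, 17), (2, 19), (2, 20), (2, 22), (2, 23), (2, 24), (2, 25), (2, 27), (2, 28), (2, 30), (2, 31), (3, 0), (3, 1), (3, 3), (3, 4), (3, 6), (3, 7), (3, 8), (3, 9), (3, 11), (3, 12), (3, 14), (3, 15), (3, 16), (3, 17), (3, 19), (3, 20), (3, 22), (3, 23), (3, 24), (3, 25), (3, 27), (3, 28), (3, 30), (3, 31)]
Holes: [(0, 0), (0, 1), (0, 3), (0, 4), (0, 6), (0, 7), (0, 8), (0, 9), (0, 11), (0, 12), (0, 14), (0, 15), (0, 16), (0, 17), (0, 19), (0, 20), (0, 22), (0, 23), (0, 24), (0, 25), (0, 27), (0, 28), (0, 30), (0, 31), (1, 0), (1, 1), (1, 3), (1, 4), (1, 6), (1, 7), (1, 8), (1, 9), (1, 11), (1, 12), (1, 14), (1, 15), (1, 16), (1, 17), (1, 19), (1, 20), (1, 22), (1, 23), (1, 24), (1, 25), (1, 27), (1, 28), (1, 30), (1, 31), (2, 0), (2, 1), (2, 3), (2, 4), (2, 6), (2, 7), (2, 8), (2, 9), (2, 11), (2, 12), (2, 14), (2, 15), (2, 16), (2, 17), (2, 19), (2, 20), (2, 22), (2, 23), (2, 24), (2, 25), (2, 27), (2, 28), (2, 30), (2, 31), (3, 0), (3, 1), (3, 3), (3, 4), (3, 6), (3, 7), (3, 8), (3, 9), (3, 11), (3, 12), (3, 14), (3, 15), (3, 16), (3, 17), (3, 19), (3, 20), (3, 22), (3, 23), (3, 24), (3, 25), (3, 27), (3, 28), (3, 30), (3, 31)]

Answer: no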